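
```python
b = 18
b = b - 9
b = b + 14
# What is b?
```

Trace:
`b = 18` → b = 18
`b = b - 9` → b = 9
`b = b + 14` → b = 23
So b = 23

Answer: 23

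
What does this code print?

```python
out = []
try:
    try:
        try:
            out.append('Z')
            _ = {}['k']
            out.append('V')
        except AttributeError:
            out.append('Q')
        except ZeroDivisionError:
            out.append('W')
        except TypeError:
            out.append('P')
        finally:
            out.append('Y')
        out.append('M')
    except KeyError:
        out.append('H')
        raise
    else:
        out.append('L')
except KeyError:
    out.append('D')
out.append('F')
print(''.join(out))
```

Execution trace: 'Z' (inner try body) → 'Y' (inner finally) → 'H' (except KeyError) → 'D' (outer except KeyError) → 'F' (after the try/except). Output: ZYHDF

Answer: ZYHDF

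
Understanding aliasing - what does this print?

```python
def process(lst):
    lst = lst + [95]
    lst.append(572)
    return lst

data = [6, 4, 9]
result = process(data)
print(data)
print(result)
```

Key concept: rebinding parameter vs mutation.
Step by step:
`data = [6, 4, 9]` → data = [6, 4, 9]
`result = process(data)` → result = [6, 4, 9, 95, 572]
`print(data)` → prints [6, 4, 9]
`print(result)` → prints [6, 4, 9, 95, 572]

Answer:
[6, 4, 9]
[6, 4, 9, 95, 572]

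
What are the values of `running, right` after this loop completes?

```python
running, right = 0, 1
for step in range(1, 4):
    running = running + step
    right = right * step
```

Sum and factorial of 1 to 3
`running, right` takes the values: (0, 1) → (1, 1) → (3, 1) → (3, 2) → (6, 2) → (6, 6)

Answer: 6, 6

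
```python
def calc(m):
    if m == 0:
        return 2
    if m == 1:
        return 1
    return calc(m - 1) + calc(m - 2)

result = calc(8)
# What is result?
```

Build up from base cases: calc(0)=2, calc(1)=1, calc(2)=3, calc(3)=4, calc(4)=7, calc(5)=11, calc(6)=18, ..., calc(8)=47

Answer: 47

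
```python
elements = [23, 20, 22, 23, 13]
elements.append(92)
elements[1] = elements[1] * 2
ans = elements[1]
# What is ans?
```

Trace:
`elements = [23, 20, 22, 23, 13]` → elements = [23, 20, 22, 23, 13]
`elements.append(92)` → elements = [23, 20, 22, 23, 13, 92]
`elements[1] = elements[1] * 2` → elements = [23, 40, 22, 23, 13, 92]
`ans = elements[1]` → ans = 40
So ans = 40

Answer: 40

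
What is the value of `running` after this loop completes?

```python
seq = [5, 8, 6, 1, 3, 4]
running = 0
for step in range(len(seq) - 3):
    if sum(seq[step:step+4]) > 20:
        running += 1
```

Count windows with sum > 20
`running` takes the values: 0

Answer: 0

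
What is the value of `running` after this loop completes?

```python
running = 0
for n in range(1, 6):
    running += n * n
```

Sum of squares 1² to 5² = 55
`running` takes the values: 0 → 1 → 5 → 14 → 30 → 55

Answer: 55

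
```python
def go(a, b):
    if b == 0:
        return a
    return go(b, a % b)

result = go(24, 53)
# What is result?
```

go(24, 53) -> go(53, 24) -> go(24, 5) -> go(5, 4) -> go(4, 1) -> go(1, 0) -> 1

Answer: 1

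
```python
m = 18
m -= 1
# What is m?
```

Trace:
`m = 18` → m = 18
`m -= 1` → m = 17
So m = 17

Answer: 17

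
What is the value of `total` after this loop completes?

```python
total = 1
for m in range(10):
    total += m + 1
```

Start at 1, add 1 to 10 = 56
`total` takes the values: 1 → 2 → 4 → 7 → 11 → 16 → 22 → 29 → 37 → 46 → 56

Answer: 56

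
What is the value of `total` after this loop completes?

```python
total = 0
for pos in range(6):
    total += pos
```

Sum of 0 to 5 = 15
`total` takes the values: 0 → 1 → 3 → 6 → 10 → 15

Answer: 15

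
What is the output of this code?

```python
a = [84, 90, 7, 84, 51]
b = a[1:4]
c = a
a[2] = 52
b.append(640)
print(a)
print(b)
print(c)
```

Key concept: slice vs alias.
Step by step:
`a = [84, 90, 7, 84, 51]` → a = [84, 90, 7, 84, 51]
`b = a[1:4]` → b = [90, 7, 84]
`c = a` → c = [84, 90, 7, 84, 51] (same object as a)
`a[2] = 52` → a = [84, 90, 52, 84, 51] (same object as c); c = [84, 90, 52, 84, 51] (same object as a)
`b.append(640)` → b = [90, 7, 84, 640]
`print(a)` → prints [84, 90, 52, 84, 51]
`print(b)` → prints [90, 7, 84, 640]
`print(c)` → prints [84, 90, 52, 84, 51]

Answer:
[84, 90, 52, 84, 51]
[90, 7, 84, 640]
[84, 90, 52, 84, 51]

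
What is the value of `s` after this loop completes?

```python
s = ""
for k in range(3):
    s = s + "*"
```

Repeat '*' 3 times
`s` takes the values: "" → "*" → "**" → "***"

Answer: "***"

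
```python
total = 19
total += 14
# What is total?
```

Trace:
`total = 19` → total = 19
`total += 14` → total = 33
So total = 33

Answer: 33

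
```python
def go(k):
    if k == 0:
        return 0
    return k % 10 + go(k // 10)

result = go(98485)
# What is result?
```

Sum of digits of 98485: 5 + 8 + 4 + 8 + 9 = 34

Answer: 34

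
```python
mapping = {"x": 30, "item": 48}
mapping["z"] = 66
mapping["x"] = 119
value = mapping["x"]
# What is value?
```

Trace:
`mapping = {"x": 30, "item": 48}` → mapping = {'x': 30, 'item': 48}
`mapping["z"] = 66` → mapping = {'x': 30, 'item': 48, 'z': 66}
`mapping["x"] = 119` → mapping = {'x': 119, 'item': 48, 'z': 66}
`value = mapping["x"]` → value = 119
So value = 119

Answer: 119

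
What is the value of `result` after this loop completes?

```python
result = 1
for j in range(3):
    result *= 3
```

3^3 = 27
`result` takes the values: 1 → 3 → 9 → 27

Answer: 27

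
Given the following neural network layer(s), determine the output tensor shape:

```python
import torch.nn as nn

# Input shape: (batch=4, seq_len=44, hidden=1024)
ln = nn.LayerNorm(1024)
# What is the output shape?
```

Input: (4, 44, 1024) -> Output: (4, 44, 1024)

Answer: (4, 44, 1024)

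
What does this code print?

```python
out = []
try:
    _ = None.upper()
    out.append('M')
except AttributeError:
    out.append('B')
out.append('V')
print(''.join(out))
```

Execution trace: 'B' (except AttributeError) → 'V' (after the try/except). Output: BV

Answer: BV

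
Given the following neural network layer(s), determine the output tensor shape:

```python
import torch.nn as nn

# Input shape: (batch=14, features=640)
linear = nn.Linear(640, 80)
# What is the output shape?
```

Input: (14, 640) -> Output: (14, 80)

Answer: (14, 80)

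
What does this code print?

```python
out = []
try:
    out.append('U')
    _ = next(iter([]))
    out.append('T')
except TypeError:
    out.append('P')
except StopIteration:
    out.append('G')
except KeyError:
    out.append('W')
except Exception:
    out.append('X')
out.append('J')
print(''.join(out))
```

Execution trace: 'U' (try body) → 'G' (except StopIteration) → 'J' (after the try/except). Output: UGJ

Answer: UGJ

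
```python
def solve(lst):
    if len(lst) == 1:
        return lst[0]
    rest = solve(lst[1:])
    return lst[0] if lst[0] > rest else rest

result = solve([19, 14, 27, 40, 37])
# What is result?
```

Recursive max over [19, 14, 27, 40, 37] = 40

Answer: 40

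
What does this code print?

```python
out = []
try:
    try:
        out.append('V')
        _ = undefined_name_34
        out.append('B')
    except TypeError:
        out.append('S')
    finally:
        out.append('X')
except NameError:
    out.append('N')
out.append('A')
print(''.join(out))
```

Execution trace: 'V' (try body) → 'X' (finally) → 'N' (outer except NameError) → 'A' (after the try/except). Output: VXNA

Answer: VXNA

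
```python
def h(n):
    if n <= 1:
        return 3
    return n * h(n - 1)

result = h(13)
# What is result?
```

h(13) = 13 * 12 * 11 * 10 * 9 * 8 * 7 * 6 * 5 * 4 * 3 * 2 * 3 = 18681062400

Answer: 18681062400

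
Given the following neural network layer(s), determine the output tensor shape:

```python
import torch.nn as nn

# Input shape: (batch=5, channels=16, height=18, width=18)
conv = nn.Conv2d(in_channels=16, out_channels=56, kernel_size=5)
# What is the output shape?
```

Input: (5, 16, 18, 18) -> Output: (5, 56, 14, 14)

Answer: (5, 56, 14, 14)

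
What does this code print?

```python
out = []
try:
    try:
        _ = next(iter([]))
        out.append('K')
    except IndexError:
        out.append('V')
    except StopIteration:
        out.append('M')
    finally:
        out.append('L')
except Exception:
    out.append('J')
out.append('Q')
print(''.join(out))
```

Execution trace: 'M' (inner except StopIteration) → 'L' (inner finally) → 'Q' (after the try/except). Output: MLQ

Answer: MLQ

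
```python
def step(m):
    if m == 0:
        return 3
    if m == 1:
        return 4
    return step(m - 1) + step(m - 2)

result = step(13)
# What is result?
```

Build up from base cases: step(0)=3, step(1)=4, step(2)=7, step(3)=11, step(4)=18, step(5)=29, step(6)=47, ..., step(13)=1364

Answer: 1364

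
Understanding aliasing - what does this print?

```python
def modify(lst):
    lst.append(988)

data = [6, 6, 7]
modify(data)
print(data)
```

Key concept: function modifies passed list.
Step by step:
`data = [6, 6, 7]` → data = [6, 6, 7]
`modify(data)` → data = [6, 6, 7, 988]
`print(data)` → prints [6, 6, 7, 988]

Answer: [6, 6, 7, 988]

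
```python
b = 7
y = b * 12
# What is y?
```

Trace:
`b = 7` → b = 7
`y = b * 12` → y = 84
So y = 84

Answer: 84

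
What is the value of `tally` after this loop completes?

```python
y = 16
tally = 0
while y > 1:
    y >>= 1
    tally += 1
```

Count right shifts until 1
`tally` takes the values: 0 → 1 → 2 → 3 → 4

Answer: 4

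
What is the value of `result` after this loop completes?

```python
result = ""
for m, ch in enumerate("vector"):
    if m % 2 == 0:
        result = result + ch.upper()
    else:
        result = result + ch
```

Uppercase even positions in 'vector'
`result` takes the values: "" → "V" → "Ve" → "VeC" → "VeCt" → "VeCtO" → "VeCtOr"

Answer: "VeCtOr"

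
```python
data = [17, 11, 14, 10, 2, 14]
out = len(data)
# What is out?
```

Trace:
`data = [17, 11, 14, 10, 2, 14]` → data = [17, 11, 14, 10, 2, 14]
`out = len(data)` → out = 6
So out = 6

Answer: 6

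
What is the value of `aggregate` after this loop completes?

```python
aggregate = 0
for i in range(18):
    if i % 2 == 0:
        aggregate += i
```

Sum of even numbers 0 to 17
`aggregate` takes the values: 0 → 2 → 6 → 12 → 20 → 30 → 42 → 56 → 72

Answer: 72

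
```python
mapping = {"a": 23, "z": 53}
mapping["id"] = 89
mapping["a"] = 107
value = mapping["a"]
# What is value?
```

Trace:
`mapping = {"a": 23, "z": 53}` → mapping = {'a': 23, 'z': 53}
`mapping["id"] = 89` → mapping = {'a': 23, 'z': 53, 'id': 89}
`mapping["a"] = 107` → mapping = {'a': 107, 'z': 53, 'id': 89}
`value = mapping["a"]` → value = 107
So value = 107

Answer: 107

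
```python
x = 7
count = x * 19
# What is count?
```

Trace:
`x = 7` → x = 7
`count = x * 19` → count = 133
So count = 133

Answer: 133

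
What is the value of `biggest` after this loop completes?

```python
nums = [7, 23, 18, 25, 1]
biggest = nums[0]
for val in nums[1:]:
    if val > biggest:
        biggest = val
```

Maximum of [7, 23, 18, 25, 1]
`biggest` takes the values: 7 → 23 → 25

Answer: 25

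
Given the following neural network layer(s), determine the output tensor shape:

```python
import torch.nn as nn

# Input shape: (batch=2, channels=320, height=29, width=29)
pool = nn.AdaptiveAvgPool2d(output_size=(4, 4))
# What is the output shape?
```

Input: (2, 320, 29, 29) -> Output: (2, 320, 4, 4)

Answer: (2, 320, 4, 4)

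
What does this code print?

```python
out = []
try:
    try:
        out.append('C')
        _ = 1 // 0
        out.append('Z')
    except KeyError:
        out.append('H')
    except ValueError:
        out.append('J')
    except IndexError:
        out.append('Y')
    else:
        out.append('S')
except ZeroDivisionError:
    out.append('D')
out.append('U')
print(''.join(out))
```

Execution trace: 'C' (try body) → 'D' (outer except ZeroDivisionError) → 'U' (after the try/except). Output: CDU

Answer: CDU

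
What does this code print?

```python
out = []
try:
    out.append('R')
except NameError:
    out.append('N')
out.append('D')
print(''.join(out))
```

Execution trace: 'R' (try body, no exception) → 'D' (after the try/except). Output: RD

Answer: RD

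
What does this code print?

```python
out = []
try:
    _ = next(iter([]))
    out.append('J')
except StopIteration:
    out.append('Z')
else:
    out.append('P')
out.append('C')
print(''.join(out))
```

Execution trace: 'Z' (except StopIteration) → 'C' (after the try/except). Output: ZC

Answer: ZC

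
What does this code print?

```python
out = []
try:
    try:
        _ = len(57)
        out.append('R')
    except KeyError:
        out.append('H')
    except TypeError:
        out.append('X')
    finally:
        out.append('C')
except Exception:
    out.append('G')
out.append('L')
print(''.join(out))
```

Execution trace: 'X' (inner except TypeError) → 'C' (inner finally) → 'L' (after the try/except). Output: XCL

Answer: XCL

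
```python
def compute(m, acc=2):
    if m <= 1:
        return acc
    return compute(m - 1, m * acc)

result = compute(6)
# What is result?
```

Accumulator trace (n, acc): (6, 2) -> (5, 12) -> (4, 60) -> (3, 240) -> (2, 720) -> (1, 1440) -> return 1440

Answer: 1440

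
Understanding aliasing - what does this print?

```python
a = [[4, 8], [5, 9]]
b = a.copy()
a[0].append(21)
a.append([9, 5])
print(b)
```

Key concept: shallow copy with nested lists.
Step by step:
`a = [[4, 8], [5, 9]]` → a = [[4, 8], [5, 9]]
`b = a.copy()` → b = [[4, 8], [5, 9]]
`a[0].append(21)` → a = [[4, 8, 21], [5, 9]]; b = [[4, 8, 21], [5, 9]]
`a.append([9, 5])` → a = [[4, 8, 21], [5, 9], [9, 5]]
`print(b)` → prints [[4, 8, 21], [5, 9]]

Answer: [[4, 8, 21], [5, 9]]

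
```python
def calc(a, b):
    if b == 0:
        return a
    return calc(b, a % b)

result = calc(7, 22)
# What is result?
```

calc(7, 22) -> calc(22, 7) -> calc(7, 1) -> calc(1, 0) -> 1

Answer: 1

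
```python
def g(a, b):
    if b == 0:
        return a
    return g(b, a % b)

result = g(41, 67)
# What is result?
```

g(41, 67) -> g(67, 41) -> g(41, 26) -> g(26, 15) -> g(15, 11) -> g(11, 4) -> g(4, 3) -> g(3, 1) -> g(1, 0) -> 1

Answer: 1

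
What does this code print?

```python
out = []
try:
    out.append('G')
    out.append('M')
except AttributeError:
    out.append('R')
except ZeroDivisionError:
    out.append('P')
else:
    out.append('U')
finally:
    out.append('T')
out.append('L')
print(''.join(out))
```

Execution trace: 'G' (try body) → 'M' (try body, no exception) → 'U' (else) → 'T' (finally) → 'L' (after the try/except). Output: GMUTL

Answer: GMUTL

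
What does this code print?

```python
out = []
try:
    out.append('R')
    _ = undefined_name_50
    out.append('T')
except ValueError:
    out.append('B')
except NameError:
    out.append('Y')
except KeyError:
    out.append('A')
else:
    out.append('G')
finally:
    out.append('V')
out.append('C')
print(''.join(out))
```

Execution trace: 'R' (try body) → 'Y' (except NameError) → 'V' (finally) → 'C' (after the try/except). Output: RYVC

Answer: RYVC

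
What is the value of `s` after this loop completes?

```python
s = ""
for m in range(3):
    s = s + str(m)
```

Concatenate digits 0 to 2
`s` takes the values: "" → "0" → "01" → "012"

Answer: "012"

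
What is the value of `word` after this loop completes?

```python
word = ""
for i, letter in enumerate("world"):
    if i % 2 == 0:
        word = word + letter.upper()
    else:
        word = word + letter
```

Uppercase even positions in 'world'
`word` takes the values: "" → "W" → "Wo" → "WoR" → "WoRl" → "WoRlD"

Answer: "WoRlD"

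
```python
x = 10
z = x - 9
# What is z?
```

Trace:
`x = 10` → x = 10
`z = x - 9` → z = 1
So z = 1

Answer: 1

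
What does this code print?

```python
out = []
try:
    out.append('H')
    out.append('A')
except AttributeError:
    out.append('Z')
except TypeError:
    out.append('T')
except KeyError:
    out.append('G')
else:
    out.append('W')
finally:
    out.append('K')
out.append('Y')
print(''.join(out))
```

Execution trace: 'H' (try body) → 'A' (try body, no exception) → 'W' (else) → 'K' (finally) → 'Y' (after the try/except). Output: HAWKY

Answer: HAWKY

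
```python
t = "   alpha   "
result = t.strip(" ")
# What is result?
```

Trace:
`t = "   alpha   "` → t = '   alpha   '
`result = t.strip(" ")` → result = 'alpha'
So result = 'alpha'

Answer: 'alpha'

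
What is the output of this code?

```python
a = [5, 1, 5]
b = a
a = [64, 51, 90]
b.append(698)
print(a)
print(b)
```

Key concept: rebinding vs mutation: a is rebound to a new list, b still points at the original.
Step by step:
`a = [5, 1, 5]` → a = [5, 1, 5]
`b = a` → b = [5, 1, 5] (same object as a)
`a = [64, 51, 90]` → a = [64, 51, 90]
`b.append(698)` → b = [5, 1, 5, 698]
`print(a)` → prints [64, 51, 90]
`print(b)` → prints [5, 1, 5, 698]

Answer:
[64, 51, 90]
[5, 1, 5, 698]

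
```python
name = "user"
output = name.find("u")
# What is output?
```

Trace:
`name = "user"` → name = 'user'
`output = name.find("u")` → output = 0
So output = 0

Answer: 0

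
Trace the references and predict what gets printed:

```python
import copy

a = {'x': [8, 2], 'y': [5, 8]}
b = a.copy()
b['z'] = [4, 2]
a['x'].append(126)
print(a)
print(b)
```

Key concept: shallow copy of dict with mutable values.
Step by step:
`a = {'x': [8, 2], 'y': [5, 8]}` → a = {'x': [8, 2], 'y': [5, 8]}
`b = a.copy()` → b = {'x': [8, 2], 'y': [5, 8]}
`b['z'] = [4, 2]` → b = {'x': [8, 2], 'y': [5, 8], 'z': [4, 2]}
`a['x'].append(126)` → a = {'x': [8, 2, 126], 'y': [5, 8]}; b = {'x': [8, 2, 126], 'y': [5, 8], 'z': [4, 2]}
`print(a)` → prints {'x': [8, 2, 126], 'y': [5, 8]}
`print(b)` → prints {'x': [8, 2, 126], 'y': [5, 8], 'z': [4, 2]}

Answer:
{'x': [8, 2, 126], 'y': [5, 8]}
{'x': [8, 2, 126], 'y': [5, 8], 'z': [4, 2]}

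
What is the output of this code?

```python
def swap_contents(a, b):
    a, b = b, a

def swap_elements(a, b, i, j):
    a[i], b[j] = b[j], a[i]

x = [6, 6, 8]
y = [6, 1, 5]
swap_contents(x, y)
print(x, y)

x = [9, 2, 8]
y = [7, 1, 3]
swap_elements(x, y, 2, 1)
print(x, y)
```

Key concept: parameter rebinding vs mutation.
Step by step:
`x = [6, 6, 8]` → x = [6, 6, 8]
`y = [6, 1, 5]` → y = [6, 1, 5]
`swap_contents(x, y)` → no visible change to tracked variables
`print(x, y)` → prints [6, 6, 8] [6, 1, 5]
`x = [9, 2, 8]` → x = [9, 2, 8]
`y = [7, 1, 3]` → y = [7, 1, 3]
`swap_elements(x, y, 2, 1)` → x = [9, 2, 1]; y = [7, 8, 3]
`print(x, y)` → prints [9, 2, 1] [7, 8, 3]

Answer:
[6, 6, 8] [6, 1, 5]
[9, 2, 1] [7, 8, 3]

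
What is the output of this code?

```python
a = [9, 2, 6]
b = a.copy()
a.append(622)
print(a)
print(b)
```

Key concept: list.copy() creates independent copy.
Step by step:
`a = [9, 2, 6]` → a = [9, 2, 6]
`b = a.copy()` → b = [9, 2, 6]
`a.append(622)` → a = [9, 2, 6, 622]
`print(a)` → prints [9, 2, 6, 622]
`print(b)` → prints [9, 2, 6]

Answer:
[9, 2, 6, 622]
[9, 2, 6]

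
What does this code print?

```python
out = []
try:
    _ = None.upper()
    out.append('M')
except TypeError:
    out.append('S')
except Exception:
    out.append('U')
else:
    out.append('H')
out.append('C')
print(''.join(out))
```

Execution trace: 'U' (except Exception) → 'C' (after the try/except). Output: UC

Answer: UC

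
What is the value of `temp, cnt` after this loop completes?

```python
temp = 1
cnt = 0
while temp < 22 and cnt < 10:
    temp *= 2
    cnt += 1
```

Double until >= 22 or 10 iterations
`temp, cnt` takes the values: (1, 0) → (2, 0) → (2, 1) → (4, 1) → (4, 2) → (8, 2) → (8, 3) → (16, 3) → (16, 4) → (32, 4) → (32, 5)

Answer: 32, 5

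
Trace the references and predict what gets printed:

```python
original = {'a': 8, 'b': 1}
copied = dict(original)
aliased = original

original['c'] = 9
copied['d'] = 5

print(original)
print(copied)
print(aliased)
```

Key concept: dict() creates copy, assignment creates alias.
Step by step:
`original = {'a': 8, 'b': 1}` → original = {'a': 8, 'b': 1}
`copied = dict(original)` → copied = {'a': 8, 'b': 1}
`aliased = original` → aliased = {'a': 8, 'b': 1} (same object as original)
`original['c'] = 9` → original = {'a': 8, 'b': 1, 'c': 9} (same object as aliased); aliased = {'a': 8, 'b': 1, 'c': 9} (same object as original)
`copied['d'] = 5` → copied = {'a': 8, 'b': 1, 'd': 5}
`print(original)` → prints {'a': 8, 'b': 1, 'c': 9}
`print(copied)` → prints {'a': 8, 'b': 1, 'd': 5}
`print(aliased)` → prints {'a': 8, 'b': 1, 'c': 9}

Answer:
{'a': 8, 'b': 1, 'c': 9}
{'a': 8, 'b': 1, 'd': 5}
{'a': 8, 'b': 1, 'c': 9}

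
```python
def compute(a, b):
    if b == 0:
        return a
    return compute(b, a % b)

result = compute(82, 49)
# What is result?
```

compute(82, 49) -> compute(49, 33) -> compute(33, 16) -> compute(16, 1) -> compute(1, 0) -> 1

Answer: 1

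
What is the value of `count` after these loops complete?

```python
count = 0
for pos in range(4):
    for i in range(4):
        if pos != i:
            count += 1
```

4² - 4 (exclude diagonal)
`count` takes the values: 0 → 1 → 2 → 3 → 4 → 5 → 6 → 7 → 8 → 9 → 10 → 11 → 12

Answer: 12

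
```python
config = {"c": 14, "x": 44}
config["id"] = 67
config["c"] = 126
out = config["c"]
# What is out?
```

Trace:
`config = {"c": 14, "x": 44}` → config = {'c': 14, 'x': 44}
`config["id"] = 67` → config = {'c': 14, 'x': 44, 'id': 67}
`config["c"] = 126` → config = {'c': 126, 'x': 44, 'id': 67}
`out = config["c"]` → out = 126
So out = 126

Answer: 126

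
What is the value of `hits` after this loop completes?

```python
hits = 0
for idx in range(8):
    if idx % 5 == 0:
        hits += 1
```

Count numbers divisible by 5 in range(8)
`hits` takes the values: 0 → 1 → 2

Answer: 2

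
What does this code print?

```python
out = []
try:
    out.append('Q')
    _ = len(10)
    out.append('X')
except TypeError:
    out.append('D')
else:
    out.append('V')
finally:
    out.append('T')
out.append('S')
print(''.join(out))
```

Execution trace: 'Q' (try body) → 'D' (except TypeError) → 'T' (finally) → 'S' (after the try/except). Output: QDTS

Answer: QDTS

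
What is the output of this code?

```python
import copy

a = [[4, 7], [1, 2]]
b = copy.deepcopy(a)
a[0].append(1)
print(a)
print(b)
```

Key concept: deep copy is fully independent.
Step by step:
`a = [[4, 7], [1, 2]]` → a = [[4, 7], [1, 2]]
`b = copy.deepcopy(a)` → b = [[4, 7], [1, 2]]
`a[0].append(1)` → a = [[4, 7, 1], [1, 2]]
`print(a)` → prints [[4, 7, 1], [1, 2]]
`print(b)` → prints [[4, 7], [1, 2]]

Answer:
[[4, 7, 1], [1, 2]]
[[4, 7], [1, 2]]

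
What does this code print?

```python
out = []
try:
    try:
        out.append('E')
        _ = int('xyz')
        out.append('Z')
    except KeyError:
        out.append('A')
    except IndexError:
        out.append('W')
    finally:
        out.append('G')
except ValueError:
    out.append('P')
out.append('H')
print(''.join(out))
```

Execution trace: 'E' (try body) → 'G' (finally) → 'P' (outer except ValueError) → 'H' (after the try/except). Output: EGPH

Answer: EGPH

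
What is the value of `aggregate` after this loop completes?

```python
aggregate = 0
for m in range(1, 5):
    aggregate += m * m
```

Sum of squares 1² to 4² = 30
`aggregate` takes the values: 0 → 1 → 5 → 14 → 30

Answer: 30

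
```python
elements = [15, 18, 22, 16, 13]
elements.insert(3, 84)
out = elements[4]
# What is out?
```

Trace:
`elements = [15, 18, 22, 16, 13]` → elements = [15, 18, 22, 16, 13]
`elements.insert(3, 84)` → elements = [15, 18, 22, 84, 16, 13]
`out = elements[4]` → out = 16
So out = 16

Answer: 16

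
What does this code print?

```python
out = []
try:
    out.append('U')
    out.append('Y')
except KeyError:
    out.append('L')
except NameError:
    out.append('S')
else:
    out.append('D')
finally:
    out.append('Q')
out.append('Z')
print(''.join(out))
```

Execution trace: 'U' (try body) → 'Y' (try body, no exception) → 'D' (else) → 'Q' (finally) → 'Z' (after the try/except). Output: UYDQZ

Answer: UYDQZ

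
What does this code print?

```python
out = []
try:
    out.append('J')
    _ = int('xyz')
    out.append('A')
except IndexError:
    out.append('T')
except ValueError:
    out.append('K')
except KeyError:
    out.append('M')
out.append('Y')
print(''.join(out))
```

Execution trace: 'J' (try body) → 'K' (except ValueError) → 'Y' (after the try/except). Output: JKY

Answer: JKY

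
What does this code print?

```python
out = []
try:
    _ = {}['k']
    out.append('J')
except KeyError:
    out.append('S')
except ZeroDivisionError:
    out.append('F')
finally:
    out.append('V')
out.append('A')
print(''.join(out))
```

Execution trace: 'S' (except KeyError) → 'V' (finally) → 'A' (after the try/except). Output: SVA

Answer: SVA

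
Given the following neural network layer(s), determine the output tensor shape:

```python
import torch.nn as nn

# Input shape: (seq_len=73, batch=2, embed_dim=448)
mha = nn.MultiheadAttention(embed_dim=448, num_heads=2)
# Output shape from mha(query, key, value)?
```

Input: (73, 2, 448) -> Output: (73, 2, 448)

Answer: (73, 2, 448)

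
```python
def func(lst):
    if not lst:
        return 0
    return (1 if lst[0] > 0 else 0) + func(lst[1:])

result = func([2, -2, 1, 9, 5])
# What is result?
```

Count of positive elements in [2, -2, 1, 9, 5] = 4

Answer: 4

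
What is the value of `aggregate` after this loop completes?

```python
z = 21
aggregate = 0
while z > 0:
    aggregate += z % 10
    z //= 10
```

Sum digits of 21
`aggregate` takes the values: 0 → 1 → 3

Answer: 3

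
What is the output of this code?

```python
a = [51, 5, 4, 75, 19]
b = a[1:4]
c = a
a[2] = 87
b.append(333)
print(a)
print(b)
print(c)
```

Key concept: slice vs alias.
Step by step:
`a = [51, 5, 4, 75, 19]` → a = [51, 5, 4, 75, 19]
`b = a[1:4]` → b = [5, 4, 75]
`c = a` → c = [51, 5, 4, 75, 19] (same object as a)
`a[2] = 87` → a = [51, 5, 87, 75, 19] (same object as c); c = [51, 5, 87, 75, 19] (same object as a)
`b.append(333)` → b = [5, 4, 75, 333]
`print(a)` → prints [51, 5, 87, 75, 19]
`print(b)` → prints [5, 4, 75, 333]
`print(c)` → prints [51, 5, 87, 75, 19]

Answer:
[51, 5, 87, 75, 19]
[5, 4, 75, 333]
[51, 5, 87, 75, 19]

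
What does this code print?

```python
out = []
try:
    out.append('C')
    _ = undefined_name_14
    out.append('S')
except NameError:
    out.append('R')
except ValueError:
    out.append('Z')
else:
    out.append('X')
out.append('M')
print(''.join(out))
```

Execution trace: 'C' (try body) → 'R' (except NameError) → 'M' (after the try/except). Output: CRM

Answer: CRM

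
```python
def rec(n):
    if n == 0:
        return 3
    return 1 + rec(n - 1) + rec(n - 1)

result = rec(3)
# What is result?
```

rec(n) = 1 + 2·rec(n-1), rec(0)=3. Closed form: (3+1)·2^3 - 1 = 31.

Answer: 31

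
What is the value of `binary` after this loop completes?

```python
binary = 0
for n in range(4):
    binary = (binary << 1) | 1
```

Build 4 consecutive 1-bits: 0b1111
`binary` takes the values: 0 → 1 → 3 → 7 → 15

Answer: 15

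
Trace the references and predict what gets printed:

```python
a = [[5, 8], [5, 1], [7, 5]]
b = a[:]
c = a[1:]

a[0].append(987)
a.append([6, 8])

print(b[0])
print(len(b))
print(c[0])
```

Key concept: slice with nested mutation.
Step by step:
`a = [[5, 8], [5, 1], [7, 5]]` → a = [[5, 8], [5, 1], [7, 5]]
`b = a[:]` → b = [[5, 8], [5, 1], [7, 5]]
`c = a[1:]` → c = [[5, 1], [7, 5]]
`a[0].append(987)` → a = [[5, 8, 987], [5, 1], [7, 5]]; b = [[5, 8, 987], [5, 1], [7, 5]]
`a.append([6, 8])` → a = [[5, 8, 987], [5, 1], [7, 5], [6, 8]]
`print(b[0])` → prints [5, 8, 987]
`print(len(b))` → prints 3
`print(c[0])` → prints [5, 1]

Answer:
[5, 8, 987]
3
[5, 1]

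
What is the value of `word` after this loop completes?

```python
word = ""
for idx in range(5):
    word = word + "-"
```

Repeat '-' 5 times
`word` takes the values: "" → "-" → "--" → "---" → "----" → "-----"

Answer: "-----"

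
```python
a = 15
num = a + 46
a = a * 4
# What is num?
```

Trace:
`a = 15` → a = 15
`num = a + 46` → num = 61
`a = a * 4` → a = 60
So num = 61

Answer: 61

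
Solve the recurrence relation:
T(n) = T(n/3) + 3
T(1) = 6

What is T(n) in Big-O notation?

Each step divides n by 3 and adds 3. After log_3(n) steps we reach T(1)=6. So T(n) = 3·log_3(n) + 6 = O(log n).

Answer: O(log n)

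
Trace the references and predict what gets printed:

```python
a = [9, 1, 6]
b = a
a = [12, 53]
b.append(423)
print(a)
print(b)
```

Key concept: rebinding vs mutation: a is rebound to a new list, b still points at the original.
Step by step:
`a = [9, 1, 6]` → a = [9, 1, 6]
`b = a` → b = [9, 1, 6] (same object as a)
`a = [12, 53]` → a = [12, 53]
`b.append(423)` → b = [9, 1, 6, 423]
`print(a)` → prints [12, 53]
`print(b)` → prints [9, 1, 6, 423]

Answer:
[12, 53]
[9, 1, 6, 423]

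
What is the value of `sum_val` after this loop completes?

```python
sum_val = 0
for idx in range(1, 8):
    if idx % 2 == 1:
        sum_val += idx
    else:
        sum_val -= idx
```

Add odd, subtract even
`sum_val` takes the values: 0 → 1 → -1 → 2 → -2 → 3 → -3 → 4

Answer: 4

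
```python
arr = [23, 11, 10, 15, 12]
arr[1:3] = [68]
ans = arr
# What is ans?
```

Trace:
`arr = [23, 11, 10, 15, 12]` → arr = [23, 11, 10, 15, 12]
`arr[1:3] = [68]` → arr = [23, 68, 15, 12]
`ans = arr` → ans = [23, 68, 15, 12]
So ans = [23, 68, 15, 12]

Answer: [23, 68, 15, 12]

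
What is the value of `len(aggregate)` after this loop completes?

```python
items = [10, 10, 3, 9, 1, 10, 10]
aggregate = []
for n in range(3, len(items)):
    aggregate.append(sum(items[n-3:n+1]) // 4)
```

Number of 4-element averages
`aggregate` takes the values: [] → [8] → [8, 5] → [8, 5, 5] → [8, 5, 5, 7]
So `len(aggregate)` = 4

Answer: 4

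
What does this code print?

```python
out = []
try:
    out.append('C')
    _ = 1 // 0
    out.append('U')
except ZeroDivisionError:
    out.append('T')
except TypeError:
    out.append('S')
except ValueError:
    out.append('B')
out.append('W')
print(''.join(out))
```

Execution trace: 'C' (try body) → 'T' (except ZeroDivisionError) → 'W' (after the try/except). Output: CTW

Answer: CTW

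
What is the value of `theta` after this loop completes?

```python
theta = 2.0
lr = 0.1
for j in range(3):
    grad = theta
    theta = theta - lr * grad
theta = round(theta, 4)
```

Gradient descent: w = 2.0 * (1 - 0.1)^3
`theta` takes the values: 2.0 → 1.8 → 1.62 → 1.458

Answer: 1.458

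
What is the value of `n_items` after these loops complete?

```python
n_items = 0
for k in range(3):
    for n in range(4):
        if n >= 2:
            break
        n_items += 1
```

Inner breaks at 2, outer runs 3 times
`n_items` takes the values: 0 → 1 → 2 → 3 → 4 → 5 → 6

Answer: 6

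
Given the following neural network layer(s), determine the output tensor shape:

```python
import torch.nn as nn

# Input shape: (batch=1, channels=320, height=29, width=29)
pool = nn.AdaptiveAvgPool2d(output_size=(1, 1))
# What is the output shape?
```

Input: (1, 320, 29, 29) -> Output: (1, 320, 1, 1)

Answer: (1, 320, 1, 1)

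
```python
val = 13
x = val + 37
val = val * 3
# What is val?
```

Trace:
`val = 13` → val = 13
`x = val + 37` → x = 50
`val = val * 3` → val = 39
So val = 39

Answer: 39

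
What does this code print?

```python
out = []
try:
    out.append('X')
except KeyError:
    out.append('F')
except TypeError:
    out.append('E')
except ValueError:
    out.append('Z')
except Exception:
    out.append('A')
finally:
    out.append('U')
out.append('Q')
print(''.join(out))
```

Execution trace: 'X' (try body, no exception) → 'U' (finally) → 'Q' (after the try/except). Output: XUQ

Answer: XUQ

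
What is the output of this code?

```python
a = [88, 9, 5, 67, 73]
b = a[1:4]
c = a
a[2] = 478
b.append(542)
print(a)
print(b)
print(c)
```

Key concept: slice vs alias.
Step by step:
`a = [88, 9, 5, 67, 73]` → a = [88, 9, 5, 67, 73]
`b = a[1:4]` → b = [9, 5, 67]
`c = a` → c = [88, 9, 5, 67, 73] (same object as a)
`a[2] = 478` → a = [88, 9, 478, 67, 73] (same object as c); c = [88, 9, 478, 67, 73] (same object as a)
`b.append(542)` → b = [9, 5, 67, 542]
`print(a)` → prints [88, 9, 478, 67, 73]
`print(b)` → prints [9, 5, 67, 542]
`print(c)` → prints [88, 9, 478, 67, 73]

Answer:
[88, 9, 478, 67, 73]
[9, 5, 67, 542]
[88, 9, 478, 67, 73]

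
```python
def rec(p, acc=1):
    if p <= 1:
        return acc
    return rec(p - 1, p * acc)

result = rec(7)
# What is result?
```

Accumulator trace (n, acc): (7, 1) -> (6, 7) -> (5, 42) -> (4, 210) -> (3, 840) -> (2, 2520) -> (1, 5040) -> return 5040

Answer: 5040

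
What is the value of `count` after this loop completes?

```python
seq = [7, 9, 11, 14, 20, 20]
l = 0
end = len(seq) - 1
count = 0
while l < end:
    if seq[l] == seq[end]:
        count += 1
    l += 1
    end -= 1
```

Count matching pairs from ends
`count` takes the values: 0

Answer: 0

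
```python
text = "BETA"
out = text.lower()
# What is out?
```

Trace:
`text = "BETA"` → text = 'BETA'
`out = text.lower()` → out = 'beta'
So out = 'beta'

Answer: 'beta'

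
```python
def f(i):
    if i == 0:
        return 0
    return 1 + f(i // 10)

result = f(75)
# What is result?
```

Count of digits of 75: 2

Answer: 2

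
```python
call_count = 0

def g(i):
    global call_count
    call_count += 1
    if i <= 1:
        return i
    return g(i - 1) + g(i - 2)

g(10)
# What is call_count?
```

Calls(i) = 1 + Calls(i-1) + Calls(i-2); Calls(0)=Calls(1)=1. For i=10 this gives 177.

Answer: 177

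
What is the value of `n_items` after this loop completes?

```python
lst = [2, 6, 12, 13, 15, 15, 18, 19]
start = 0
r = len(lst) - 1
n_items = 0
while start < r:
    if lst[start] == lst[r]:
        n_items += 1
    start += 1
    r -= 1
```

Count matching pairs from ends
`n_items` takes the values: 0

Answer: 0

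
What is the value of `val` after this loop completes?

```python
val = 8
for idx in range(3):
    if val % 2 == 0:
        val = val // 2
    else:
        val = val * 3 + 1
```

Collatz-style transformation from 8
`val` takes the values: 8 → 4 → 2 → 1

Answer: 1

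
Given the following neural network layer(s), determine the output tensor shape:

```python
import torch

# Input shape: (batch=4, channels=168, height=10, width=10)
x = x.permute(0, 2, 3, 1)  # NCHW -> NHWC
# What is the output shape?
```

Input: (4, 168, 10, 10) -> Output: (4, 10, 10, 168)

Answer: (4, 10, 10, 168)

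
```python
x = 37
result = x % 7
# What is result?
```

Trace:
`x = 37` → x = 37
`result = x % 7` → result = 2
So result = 2

Answer: 2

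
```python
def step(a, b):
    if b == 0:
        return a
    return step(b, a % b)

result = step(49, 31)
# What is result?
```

step(49, 31) -> step(31, 18) -> step(18, 13) -> step(13, 5) -> step(5, 3) -> step(3, 2) -> step(2, 1) -> step(1, 0) -> 1

Answer: 1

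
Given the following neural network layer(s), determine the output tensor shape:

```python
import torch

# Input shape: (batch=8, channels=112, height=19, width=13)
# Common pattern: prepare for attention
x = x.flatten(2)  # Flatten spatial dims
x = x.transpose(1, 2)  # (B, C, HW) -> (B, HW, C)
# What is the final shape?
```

Input: (8, 112, 19, 13) -> after flatten(2): (8, 112, 247) -> Output: (8, 247, 112)

Answer: (8, 247, 112)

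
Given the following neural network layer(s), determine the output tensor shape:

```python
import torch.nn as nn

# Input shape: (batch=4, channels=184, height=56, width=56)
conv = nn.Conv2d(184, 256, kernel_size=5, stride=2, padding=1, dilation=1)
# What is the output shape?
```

Input: (4, 184, 56, 56) -> Output: (4, 256, 27, 27)

Answer: (4, 256, 27, 27)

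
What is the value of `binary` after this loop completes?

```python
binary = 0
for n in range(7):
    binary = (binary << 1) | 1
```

Build 7 consecutive 1-bits: 0b1111111
`binary` takes the values: 0 → 1 → 3 → 7 → 15 → 31 → 63 → 127

Answer: 127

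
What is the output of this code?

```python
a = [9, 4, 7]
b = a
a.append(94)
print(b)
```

Key concept: basic list aliasing.
Step by step:
`a = [9, 4, 7]` → a = [9, 4, 7]
`b = a` → b = [9, 4, 7] (same object as a)
`a.append(94)` → a = [9, 4, 7, 94] (same object as b); b = [9, 4, 7, 94] (same object as a)
`print(b)` → prints [9, 4, 7, 94]

Answer: [9, 4, 7, 94]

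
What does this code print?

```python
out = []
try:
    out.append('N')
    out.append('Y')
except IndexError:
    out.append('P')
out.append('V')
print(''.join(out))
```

Execution trace: 'N' (try body) → 'Y' (try body, no exception) → 'V' (after the try/except). Output: NYV

Answer: NYV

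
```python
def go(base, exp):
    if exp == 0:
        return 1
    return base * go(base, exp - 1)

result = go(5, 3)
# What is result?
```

go(5, 3) = 5 * 5 * 5 = 125

Answer: 125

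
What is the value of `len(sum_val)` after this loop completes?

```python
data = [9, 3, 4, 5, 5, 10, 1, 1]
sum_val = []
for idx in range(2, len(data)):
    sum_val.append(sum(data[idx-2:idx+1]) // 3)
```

Number of 3-element averages
`sum_val` takes the values: [] → [5] → [5, 4] → [5, 4, 4] → [5, 4, 4, 6] → [5, 4, 4, 6, 5] → [5, 4, 4, 6, 5, 4]
So `len(sum_val)` = 6

Answer: 6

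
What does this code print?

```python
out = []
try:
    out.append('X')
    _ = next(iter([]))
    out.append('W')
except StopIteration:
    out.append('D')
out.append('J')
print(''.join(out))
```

Execution trace: 'X' (try body) → 'D' (except StopIteration) → 'J' (after the try/except). Output: XDJ

Answer: XDJ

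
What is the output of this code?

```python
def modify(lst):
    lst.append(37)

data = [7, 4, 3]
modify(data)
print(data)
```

Key concept: function modifies passed list.
Step by step:
`data = [7, 4, 3]` → data = [7, 4, 3]
`modify(data)` → data = [7, 4, 3, 37]
`print(data)` → prints [7, 4, 3, 37]

Answer: [7, 4, 3, 37]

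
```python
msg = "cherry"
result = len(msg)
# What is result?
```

Trace:
`msg = "cherry"` → msg = 'cherry'
`result = len(msg)` → result = 6
So result = 6

Answer: 6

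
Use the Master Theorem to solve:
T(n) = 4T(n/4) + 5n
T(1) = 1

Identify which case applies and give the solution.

a=4, b=4, f(n)=5n. log_4(4) = 1. Since c=1 = 1, Case 2 applies: T(n) = Θ(n^log_b(a) · log n) = O(n log n).

Answer: O(n log n) - Case 2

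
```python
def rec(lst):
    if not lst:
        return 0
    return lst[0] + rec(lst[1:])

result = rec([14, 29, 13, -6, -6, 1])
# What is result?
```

14 + 29 + 13 + (-6) + (-6) + 1 + 0 = 45

Answer: 45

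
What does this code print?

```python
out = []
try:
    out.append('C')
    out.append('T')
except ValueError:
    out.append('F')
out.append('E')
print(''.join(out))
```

Execution trace: 'C' (try body) → 'T' (try body, no exception) → 'E' (after the try/except). Output: CTE

Answer: CTE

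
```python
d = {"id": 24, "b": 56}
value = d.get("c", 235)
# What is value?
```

Trace:
`d = {"id": 24, "b": 56}` → d = {'id': 24, 'b': 56}
`value = d.get("c", 235)` → value = 235
So value = 235

Answer: 235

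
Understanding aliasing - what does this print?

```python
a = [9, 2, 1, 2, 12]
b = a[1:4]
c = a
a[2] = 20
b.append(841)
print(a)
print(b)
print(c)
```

Key concept: slice vs alias.
Step by step:
`a = [9, 2, 1, 2, 12]` → a = [9, 2, 1, 2, 12]
`b = a[1:4]` → b = [2, 1, 2]
`c = a` → c = [9, 2, 1, 2, 12] (same object as a)
`a[2] = 20` → a = [9, 2, 20, 2, 12] (same object as c); c = [9, 2, 20, 2, 12] (same object as a)
`b.append(841)` → b = [2, 1, 2, 841]
`print(a)` → prints [9, 2, 20, 2, 12]
`print(b)` → prints [2, 1, 2, 841]
`print(c)` → prints [9, 2, 20, 2, 12]

Answer:
[9, 2, 20, 2, 12]
[2, 1, 2, 841]
[9, 2, 20, 2, 12]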